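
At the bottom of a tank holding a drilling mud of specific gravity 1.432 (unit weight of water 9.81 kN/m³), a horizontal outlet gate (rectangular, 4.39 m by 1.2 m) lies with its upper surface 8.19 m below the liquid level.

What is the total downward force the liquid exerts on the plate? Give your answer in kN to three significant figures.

F ≈ 606 kN

γ = 1.432 × 9.81 = 14.04792 kN/m³.
The plate is horizontal, so pressure is uniform at p = γ·h = 14.04792 × 8.19 = 115.052 kN/m².
A = 4.39 × 1.2 = 5.268 m².
F = p·A = 115.052 × 5.268 = 606.094 kN.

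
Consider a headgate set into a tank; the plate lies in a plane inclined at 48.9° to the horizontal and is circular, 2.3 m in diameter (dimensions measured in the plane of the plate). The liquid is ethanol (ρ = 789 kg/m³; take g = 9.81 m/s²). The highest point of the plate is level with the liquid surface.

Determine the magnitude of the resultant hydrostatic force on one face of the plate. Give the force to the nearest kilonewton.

F ≈ 28 kN

γ = ρg = 789 × 9.81 / 1000 = 7.74009 kN/m³.
Let θ = 48.9° be the plate's angle to the horizontal; measure y along the incline from where the plane meets the free surface. Vertical depth h = y·sinθ with sinθ = 0.753563.
The centroid is at the centre, 1.15 m below the top of the plate, so y_c = 1.15 m and h_c = 1.15 × 0.753563 = 0.866597 m.
A = π(1.15)² = 4.15476 m².
Resultant F = γ·h_c·A = 7.74009 × 0.866597 × 4.15476 = 27.8682 kN.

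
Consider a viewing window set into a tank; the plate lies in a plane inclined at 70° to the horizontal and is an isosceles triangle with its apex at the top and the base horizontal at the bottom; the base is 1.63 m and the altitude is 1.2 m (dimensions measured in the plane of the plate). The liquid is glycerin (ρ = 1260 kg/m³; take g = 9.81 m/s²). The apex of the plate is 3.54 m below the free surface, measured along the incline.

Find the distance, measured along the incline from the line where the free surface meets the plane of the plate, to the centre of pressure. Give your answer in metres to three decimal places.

y_p = 4.358 m

γ = ρg = 1260 × 9.81 / 1000 = 12.3606 kN/m³.
Let θ = 70° be the plate's angle to the horizontal; measure y along the incline from where the plane meets the free surface. Vertical depth h = y·sinθ with sinθ = 0.939693.
With the apex up, the centroid sits 2h/3 = 2 × 1.2/3 = 0.8 m below the apex, so y_c = 3.54 + 0.8 = 4.34 m and h_c = 4.34 × 0.939693 = 4.07827 m.
A = ½ × 1.63 × 1.2 = 0.978 m².
Resultant F = γ·h_c·A = 12.3606 × 4.07827 × 0.978 = 49.3008 kN.
I_c = b·h³/36 = 1.63 × 1.2³/36 = 0.07824 m⁴.
Centre of pressure: y_p = y_c + I_c/(y_c·A) = 4.34 + 0.07824/(4.34 × 0.978) = 4.34 + 0.0184332 = 4.35843 m along the plane.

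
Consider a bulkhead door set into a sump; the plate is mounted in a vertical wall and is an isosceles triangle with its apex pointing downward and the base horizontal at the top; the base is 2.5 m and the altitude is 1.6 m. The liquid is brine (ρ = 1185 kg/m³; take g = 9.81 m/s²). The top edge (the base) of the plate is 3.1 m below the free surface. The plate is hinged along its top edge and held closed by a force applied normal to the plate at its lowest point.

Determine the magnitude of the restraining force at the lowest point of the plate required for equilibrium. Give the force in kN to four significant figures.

P ≈ 30.22 kN

γ = ρg = 1185 × 9.81 / 1000 = 11.62485 kN/m³.
With the apex down, the centroid sits h/3 = 1.6/3 = 0.533333 m below the base (the top edge), so the centroid depth is h_c = 3.1 + 0.533333 = 3.63333 m.
A = ½ × 2.5 × 1.6 = 2 m².
Resultant F = γ·h_c·A = 11.62485 × 3.63333 × 2 = 84.4738 kN.
I_c = b·h³/36 = 2.5 × 1.6³/36 = 0.284444 m⁴.
Centre of pressure: y_p = y_c + I_c/(y_c·A) = 3.63333 + 0.284444/(3.63333 × 2) = 3.63333 + 0.0391437 = 3.67247 m along the plane.
The resultant acts 0.533333 + 0.0391437 = 0.572477 m (along the plate) below the hinge at the top edge, so the moment about the hinge is M = F × 0.572477 = 84.4738 × 0.572477 = 48.3593 kN·m.
A normal force at the bottom, 1.6 m from the hinge, must supply this moment: P = 48.3593/1.6 = 30.2246 kN.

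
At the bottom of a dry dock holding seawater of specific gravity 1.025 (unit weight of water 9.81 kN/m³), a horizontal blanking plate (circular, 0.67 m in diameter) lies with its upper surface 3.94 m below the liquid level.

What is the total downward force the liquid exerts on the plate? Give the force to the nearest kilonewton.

γ = 1.025 × 9.81 = 10.05525 kN/m³.
The plate is horizontal, so pressure is uniform at p = γ·h = 10.05525 × 3.94 = 39.6177 kN/m².
A = π(0.335)² = 0.352565 m².
F = p·A = 39.6177 × 0.352565 = 13.9678 kN.

F ≈ 14 kN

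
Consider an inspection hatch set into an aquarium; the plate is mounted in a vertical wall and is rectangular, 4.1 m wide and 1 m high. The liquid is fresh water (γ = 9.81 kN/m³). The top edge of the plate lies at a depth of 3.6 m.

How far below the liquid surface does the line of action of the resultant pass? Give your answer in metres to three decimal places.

h_p = 4.120 m

γ = 9.81 kN/m³.
The centroid lies 1/2 = 0.5 m below the top edge, so the centroid depth is h_c = 3.6 + 0.5 = 4.1 m.
A = 4.1 × 1 = 4.1 m².
Resultant F = γ·h_c·A = 9.81 × 4.1 × 4.1 = 164.906 kN.
I_c = b·h³/12 = 4.1 × 1³/12 = 0.341667 m⁴.
Centre of pressure: y_p = y_c + I_c/(y_c·A) = 4.1 + 0.341667/(4.1 × 4.1) = 4.1 + 0.0203252 = 4.12033 m along the plane.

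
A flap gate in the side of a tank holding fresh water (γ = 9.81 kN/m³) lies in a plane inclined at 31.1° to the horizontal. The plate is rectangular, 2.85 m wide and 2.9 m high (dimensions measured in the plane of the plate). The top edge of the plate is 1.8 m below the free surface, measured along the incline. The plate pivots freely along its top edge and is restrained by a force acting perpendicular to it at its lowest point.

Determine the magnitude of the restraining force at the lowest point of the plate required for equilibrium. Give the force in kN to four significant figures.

P ≈ 78.18 kN

γ = 9.81 kN/m³.
Let θ = 31.1° be the plate's angle to the horizontal; measure y along the incline from where the plane meets the free surface. Vertical depth h = y·sinθ with sinθ = 0.516533.
The centroid lies 2.9/2 = 1.45 m below the top edge, so y_c = 1.8 + 1.45 = 3.25 m and h_c = 3.25 × 0.516533 = 1.67873 m.
A = 2.85 × 2.9 = 8.265 m².
Resultant F = γ·h_c·A = 9.81 × 1.67873 × 8.265 = 136.111 kN.
I_c = b·h³/12 = 2.85 × 2.9³/12 = 5.79239 m⁴.
Centre of pressure: y_p = y_c + I_c/(y_c·A) = 3.25 + 5.79239/(3.25 × 8.265) = 3.25 + 0.215641 = 3.46564 m along the plane.
The resultant acts 1.45 + 0.215641 = 1.66564 m (along the plate) below the hinge at the top edge, so the moment about the hinge is M = F × 1.66564 = 136.111 × 1.66564 = 226.712 kN·m.
A normal force at the bottom, 2.9 m from the hinge, must supply this moment: P = 226.712/2.9 = 78.1766 kN.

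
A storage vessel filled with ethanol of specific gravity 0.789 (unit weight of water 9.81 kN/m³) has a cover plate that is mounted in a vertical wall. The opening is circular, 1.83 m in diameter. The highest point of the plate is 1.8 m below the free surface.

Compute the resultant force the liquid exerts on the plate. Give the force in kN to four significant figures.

γ = 0.789 × 9.81 = 7.74009 kN/m³.
The centroid is at the centre, 0.915 m below the top of the plate, so the centroid depth is h_c = 1.8 + 0.915 = 2.715 m.
A = π(0.915)² = 2.63022 m².
Resultant F = γ·h_c·A = 7.74009 × 2.715 × 2.63022 = 55.2723 kN.

F ≈ 55.27 kN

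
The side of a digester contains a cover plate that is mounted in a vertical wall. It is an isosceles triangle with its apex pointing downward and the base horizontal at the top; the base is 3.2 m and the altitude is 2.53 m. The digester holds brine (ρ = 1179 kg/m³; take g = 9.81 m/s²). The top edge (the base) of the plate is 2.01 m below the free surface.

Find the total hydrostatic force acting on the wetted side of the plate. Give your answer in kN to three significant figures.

F ≈ 134 kN

γ = ρg = 1179 × 9.81 / 1000 = 11.56599 kN/m³.
With the apex down, the centroid sits h/3 = 2.53/3 = 0.843333 m below the base (the top edge), so the centroid depth is h_c = 2.01 + 0.843333 = 2.85333 m.
A = ½ × 3.2 × 2.53 = 4.048 m².
Resultant F = γ·h_c·A = 11.56599 × 2.85333 × 4.048 = 133.59 kN.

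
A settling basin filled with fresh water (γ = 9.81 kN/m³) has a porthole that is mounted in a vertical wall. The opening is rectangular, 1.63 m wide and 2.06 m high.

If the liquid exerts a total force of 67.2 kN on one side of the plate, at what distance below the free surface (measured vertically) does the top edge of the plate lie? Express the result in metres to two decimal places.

γ = 9.81 kN/m³.
A = 1.63 × 2.06 = 3.3578 m².
From F = γ·h_c·A, the centroid depth is h_c = 67.2/(9.81 × 3.3578) = 2.04007 m.
The centroid lies 2.06/2 = 1.03 m below the top edge, so the top edge sits at h_top = 2.04007 − 1.03 = 1.01007 m below the surface.

d_top ≈ 1.01 m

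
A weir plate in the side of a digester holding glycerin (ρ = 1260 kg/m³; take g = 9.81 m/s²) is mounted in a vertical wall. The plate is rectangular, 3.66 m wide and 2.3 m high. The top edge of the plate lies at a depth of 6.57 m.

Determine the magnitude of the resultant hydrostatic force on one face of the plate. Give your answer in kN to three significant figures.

F ≈ 803 kN

γ = ρg = 1260 × 9.81 / 1000 = 12.3606 kN/m³.
The centroid lies 2.3/2 = 1.15 m below the top edge, so the centroid depth is h_c = 6.57 + 1.15 = 7.72 m.
A = 3.66 × 2.3 = 8.418 m².
Resultant F = γ·h_c·A = 12.3606 × 7.72 × 8.418 = 803.278 kN.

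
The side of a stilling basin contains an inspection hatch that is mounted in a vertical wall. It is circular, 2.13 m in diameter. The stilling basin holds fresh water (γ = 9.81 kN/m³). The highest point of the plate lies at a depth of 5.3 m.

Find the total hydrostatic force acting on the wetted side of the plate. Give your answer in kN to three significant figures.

γ = 9.81 kN/m³.
The centroid is at the centre, 1.065 m below the top of the plate, so the centroid depth is h_c = 5.3 + 1.065 = 6.365 m.
A = π(1.065)² = 3.56327 m².
Resultant F = γ·h_c·A = 9.81 × 6.365 × 3.56327 = 222.493 kN.

F ≈ 222 kN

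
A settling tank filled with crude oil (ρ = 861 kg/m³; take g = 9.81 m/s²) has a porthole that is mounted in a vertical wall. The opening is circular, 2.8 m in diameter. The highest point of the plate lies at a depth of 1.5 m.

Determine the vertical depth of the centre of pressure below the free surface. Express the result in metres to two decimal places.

h_p = 3.07 m

γ = ρg = 861 × 9.81 / 1000 = 8.44641 kN/m³.
The centroid is at the centre, 1.4 m below the top of the plate, so the centroid depth is h_c = 1.5 + 1.4 = 2.9 m.
A = π(1.4)² = 6.15752 m².
Resultant F = γ·h_c·A = 8.44641 × 2.9 × 6.15752 = 150.826 kN.
I_c = πr⁴/4 = π × 1.4⁴/4 = 3.01719 m⁴.
Centre of pressure: y_p = y_c + I_c/(y_c·A) = 2.9 + 3.01719/(2.9 × 6.15752) = 2.9 + 0.168966 = 3.06897 m along the plane.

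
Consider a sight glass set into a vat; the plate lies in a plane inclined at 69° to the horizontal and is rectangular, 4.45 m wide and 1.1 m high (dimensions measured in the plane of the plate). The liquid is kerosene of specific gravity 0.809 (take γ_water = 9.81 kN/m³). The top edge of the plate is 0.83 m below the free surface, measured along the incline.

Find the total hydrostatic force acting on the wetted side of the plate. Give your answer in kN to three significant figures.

γ = 0.809 × 9.81 = 7.93629 kN/m³.
Let θ = 69° be the plate's angle to the horizontal; measure y along the incline from where the plane meets the free surface. Vertical depth h = y·sinθ with sinθ = 0.933580.
The centroid lies 1.1/2 = 0.55 m below the top edge, so y_c = 0.83 + 0.55 = 1.38 m and h_c = 1.38 × 0.933580 = 1.28834 m.
A = 4.45 × 1.1 = 4.895 m².
Resultant F = γ·h_c·A = 7.93629 × 1.28834 × 4.895 = 50.0496 kN.

F ≈ 50.0 kN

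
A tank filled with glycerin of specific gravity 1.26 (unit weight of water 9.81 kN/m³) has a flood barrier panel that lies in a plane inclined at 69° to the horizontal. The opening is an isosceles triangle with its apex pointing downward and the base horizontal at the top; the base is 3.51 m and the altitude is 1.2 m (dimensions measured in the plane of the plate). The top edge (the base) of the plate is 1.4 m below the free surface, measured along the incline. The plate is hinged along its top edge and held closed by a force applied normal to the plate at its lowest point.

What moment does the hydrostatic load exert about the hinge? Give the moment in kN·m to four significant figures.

γ = 1.26 × 9.81 = 12.3606 kN/m³.
Let θ = 69° be the plate's angle to the horizontal; measure y along the incline from where the plane meets the free surface. Vertical depth h = y·sinθ with sinθ = 0.933580.
With the apex down, the centroid sits h/3 = 1.2/3 = 0.4 m below the base (the top edge), so y_c = 1.4 + 0.4 = 1.8 m and h_c = 1.8 × 0.933580 = 1.68044 m.
A = ½ × 3.51 × 1.2 = 2.106 m².
Resultant F = γ·h_c·A = 12.3606 × 1.68044 × 2.106 = 43.7442 kN.
I_c = b·h³/36 = 3.51 × 1.2³/36 = 0.16848 m⁴.
Centre of pressure: y_p = y_c + I_c/(y_c·A) = 1.8 + 0.16848/(1.8 × 2.106) = 1.8 + 0.0444444 = 1.84444 m along the plane.
The resultant acts 0.4 + 0.0444444 = 0.444444 m (along the plate) below the hinge at the top edge, so the moment about the hinge is M = F × 0.444444 = 43.7442 × 0.444444 = 19.4418 kN·m.

M ≈ 19.44 kN·m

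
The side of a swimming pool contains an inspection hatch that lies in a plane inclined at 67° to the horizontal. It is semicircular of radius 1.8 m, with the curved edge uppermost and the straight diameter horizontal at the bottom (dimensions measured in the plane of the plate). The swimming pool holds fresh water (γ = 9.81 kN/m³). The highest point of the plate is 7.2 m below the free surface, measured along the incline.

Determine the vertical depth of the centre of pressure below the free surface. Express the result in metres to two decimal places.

γ = 9.81 kN/m³.
Let θ = 67° be the plate's angle to the horizontal; measure y along the incline from where the plane meets the free surface. Vertical depth h = y·sinθ with sinθ = 0.920505.
The centroid lies 4r/(3π) = 0.763944 m above the diameter, so r − 4r/(3π) = 1.8 − 0.763944 = 1.03606 m below the topmost point, so y_c = 7.2 + 1.03606 = 8.23606 m and h_c = 8.23606 × 0.920505 = 7.58133 m.
A = πr²/2 = π × 1.8²/2 = 5.08938 m².
Resultant F = γ·h_c·A = 9.81 × 7.58133 × 5.08938 = 378.512 kN.
I_c = (π/8 − 8/(9π))·r⁴ = 0.109757 × 1.8⁴ = 1.15219 m⁴.
Centre of pressure: y_p = y_c + I_c/(y_c·A) = 8.23606 + 1.15219/(8.23606 × 5.08938) = 8.23606 + 0.0274878 = 8.26355 m along the plane.
Vertically, h_p = y_p·sinθ = 8.26355 × 0.920505 = 7.60664 m.

h_p = 7.61 m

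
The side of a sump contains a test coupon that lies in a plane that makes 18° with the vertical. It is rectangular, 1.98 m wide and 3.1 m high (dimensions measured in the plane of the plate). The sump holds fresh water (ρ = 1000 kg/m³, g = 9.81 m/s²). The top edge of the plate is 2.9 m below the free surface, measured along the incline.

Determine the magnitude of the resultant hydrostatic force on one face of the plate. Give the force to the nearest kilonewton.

γ = ρg = 1000 × 9.81 = 9810 N/m³ = 9.81 kN/m³.
The plate makes 18° with the vertical, i.e. θ = 90° − 18° = 72° to the horizontal. Measuring y along the incline from the free-surface line, vertical depth h = y·sinθ with sinθ = 0.951057.
The centroid lies 3.1/2 = 1.55 m below the top edge, so y_c = 2.9 + 1.55 = 4.45 m and h_c = 4.45 × 0.951057 = 4.2322 m.
A = 1.98 × 3.1 = 6.138 m².
Resultant F = γ·h_c·A = 9.81 × 4.2322 × 6.138 = 254.837 kN.

F ≈ 255 kN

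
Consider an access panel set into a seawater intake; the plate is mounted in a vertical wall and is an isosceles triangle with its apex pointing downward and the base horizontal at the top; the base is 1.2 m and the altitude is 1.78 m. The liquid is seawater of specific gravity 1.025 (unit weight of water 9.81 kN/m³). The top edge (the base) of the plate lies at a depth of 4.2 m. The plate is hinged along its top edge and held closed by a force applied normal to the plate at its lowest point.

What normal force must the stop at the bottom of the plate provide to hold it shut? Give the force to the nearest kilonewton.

P ≈ 18 kN

γ = 1.025 × 9.81 = 10.05525 kN/m³.
With the apex down, the centroid sits h/3 = 1.78/3 = 0.593333 m below the base (the top edge), so the centroid depth is h_c = 4.2 + 0.593333 = 4.79333 m.
A = ½ × 1.2 × 1.78 = 1.068 m².
Resultant F = γ·h_c·A = 10.05525 × 4.79333 × 1.068 = 51.4756 kN.
I_c = b·h³/36 = 1.2 × 1.78³/36 = 0.187992 m⁴.
Centre of pressure: y_p = y_c + I_c/(y_c·A) = 4.79333 + 0.187992/(4.79333 × 1.068) = 4.79333 + 0.0367224 = 4.83005 m along the plane.
The resultant acts 0.593333 + 0.0367224 = 0.630055 m (along the plate) below the hinge at the top edge, so the moment about the hinge is M = F × 0.630055 = 51.4756 × 0.630055 = 32.4325 kN·m.
A normal force at the bottom, 1.78 m from the hinge, must supply this moment: P = 32.4325/1.78 = 18.2205 kN.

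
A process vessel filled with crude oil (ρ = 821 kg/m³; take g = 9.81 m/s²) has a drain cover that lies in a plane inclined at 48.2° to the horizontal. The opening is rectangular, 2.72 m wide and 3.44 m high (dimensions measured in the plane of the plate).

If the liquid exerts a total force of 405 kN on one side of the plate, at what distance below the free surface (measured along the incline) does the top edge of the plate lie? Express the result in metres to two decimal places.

y_top ≈ 5.49 m

γ = ρg = 821 × 9.81 / 1000 = 8.05401 kN/m³.
A = 2.72 × 3.44 = 9.3568 m².
From F = γ·h_c·A, the centroid depth is h_c = 405/(8.05401 × 9.3568) = 5.37422 m.
Let θ = 48.2° be the plate's angle to the horizontal; measure y along the incline from where the plane meets the free surface. Vertical depth h = y·sinθ with sinθ = 0.745476.
Along the incline, y_c = h_c/sinθ = 5.37422/0.745476 = 7.20911 m.
The centroid lies 3.44/2 = 1.72 m below the top edge, so the top edge sits at y_top = 7.20911 − 1.72 = 5.48911 m along the incline.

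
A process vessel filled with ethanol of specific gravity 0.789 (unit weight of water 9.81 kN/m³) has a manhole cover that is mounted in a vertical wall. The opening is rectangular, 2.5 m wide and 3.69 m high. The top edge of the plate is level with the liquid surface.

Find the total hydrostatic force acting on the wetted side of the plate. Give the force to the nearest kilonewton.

γ = 0.789 × 9.81 = 7.74009 kN/m³.
The centroid lies 3.69/2 = 1.845 m below the top edge, so the centroid depth is h_c = 1.845 m.
A = 2.5 × 3.69 = 9.225 m².
Resultant F = γ·h_c·A = 7.74009 × 1.845 × 9.225 = 131.737 kN.

F ≈ 132 kN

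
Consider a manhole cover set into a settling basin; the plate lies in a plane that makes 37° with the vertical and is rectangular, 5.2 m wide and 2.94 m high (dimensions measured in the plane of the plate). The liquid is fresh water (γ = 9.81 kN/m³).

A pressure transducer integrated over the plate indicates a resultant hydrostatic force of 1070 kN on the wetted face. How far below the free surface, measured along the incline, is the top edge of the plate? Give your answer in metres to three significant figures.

γ = 9.81 kN/m³.
A = 5.2 × 2.94 = 15.288 m².
From F = γ·h_c·A, the centroid depth is h_c = 1070/(9.81 × 15.288) = 7.13451 m.
The plate makes 37° with the vertical, i.e. θ = 90° − 37° = 53° to the horizontal. Measuring y along the incline from the free-surface line, vertical depth h = y·sinθ with sinθ = 0.798636.
Along the incline, y_c = h_c/sinθ = 7.13451/0.798636 = 8.93337 m.
The centroid lies 2.94/2 = 1.47 m below the top edge, so the top edge sits at y_top = 8.93337 − 1.47 = 7.46337 m along the incline.

y_top ≈ 7.46 m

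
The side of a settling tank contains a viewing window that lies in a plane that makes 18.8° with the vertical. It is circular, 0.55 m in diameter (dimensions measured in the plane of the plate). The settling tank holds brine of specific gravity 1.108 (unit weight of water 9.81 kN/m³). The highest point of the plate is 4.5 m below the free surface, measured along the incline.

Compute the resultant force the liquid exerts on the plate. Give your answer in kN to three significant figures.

F ≈ 11.7 kN

γ = 1.108 × 9.81 = 10.86948 kN/m³.
The plate makes 18.8° with the vertical, i.e. θ = 90° − 18.8° = 71.2° to the horizontal. Measuring y along the incline from the free-surface line, vertical depth h = y·sinθ with sinθ = 0.946649.
The centroid is at the centre, 0.275 m below the top of the plate, so y_c = 4.5 + 0.275 = 4.775 m and h_c = 4.775 × 0.946649 = 4.52025 m.
A = π(0.275)² = 0.237583 m².
Resultant F = γ·h_c·A = 10.86948 × 4.52025 × 0.237583 = 11.6731 kN.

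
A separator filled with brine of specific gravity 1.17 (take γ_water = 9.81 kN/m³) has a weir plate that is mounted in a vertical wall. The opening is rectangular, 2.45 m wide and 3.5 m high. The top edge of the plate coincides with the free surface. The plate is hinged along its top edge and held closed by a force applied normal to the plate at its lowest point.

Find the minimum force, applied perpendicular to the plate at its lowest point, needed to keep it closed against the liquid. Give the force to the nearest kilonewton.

γ = 1.17 × 9.81 = 11.4777 kN/m³.
The centroid lies 3.5/2 = 1.75 m below the top edge, so the centroid depth is h_c = 1.75 m.
A = 2.45 × 3.5 = 8.575 m².
Resultant F = γ·h_c·A = 11.4777 × 1.75 × 8.575 = 172.237 kN.
I_c = b·h³/12 = 2.45 × 3.5³/12 = 8.75365 m⁴.
Centre of pressure: y_p = y_c + I_c/(y_c·A) = 1.75 + 8.75365/(1.75 × 8.575) = 1.75 + 0.583334 = 2.33333 m along the plane.
The resultant acts 1.75 + 0.583334 = 2.33333 m (along the plate) below the hinge at the top edge, so the moment about the hinge is M = F × 2.33333 = 172.237 × 2.33333 = 401.886 kN·m.
A normal force at the bottom, 3.5 m from the hinge, must supply this moment: P = 401.886/3.5 = 114.825 kN.

P ≈ 115 kN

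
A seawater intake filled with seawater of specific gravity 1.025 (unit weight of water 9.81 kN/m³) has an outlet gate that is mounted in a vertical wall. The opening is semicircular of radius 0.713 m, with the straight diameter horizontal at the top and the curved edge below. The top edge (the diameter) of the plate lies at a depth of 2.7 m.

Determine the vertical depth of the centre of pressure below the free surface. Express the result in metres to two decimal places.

h_p = 3.01 m

γ = 1.025 × 9.81 = 10.05525 kN/m³.
The centroid of a semicircle lies 4r/(3π) = 0.302607 m from the diameter, here below the top edge, so the centroid depth is h_c = 2.7 + 0.302607 = 3.00261 m.
A = πr²/2 = π × 0.713²/2 = 0.798544 m².
Resultant F = γ·h_c·A = 10.05525 × 3.00261 × 0.798544 = 24.1096 kN.
I_c = (π/8 − 8/(9π))·r⁴ = 0.109757 × 0.713⁴ = 0.0283655 m⁴.
Centre of pressure: y_p = y_c + I_c/(y_c·A) = 3.00261 + 0.0283655/(3.00261 × 0.798544) = 3.00261 + 0.0118302 = 3.01444 m along the plane.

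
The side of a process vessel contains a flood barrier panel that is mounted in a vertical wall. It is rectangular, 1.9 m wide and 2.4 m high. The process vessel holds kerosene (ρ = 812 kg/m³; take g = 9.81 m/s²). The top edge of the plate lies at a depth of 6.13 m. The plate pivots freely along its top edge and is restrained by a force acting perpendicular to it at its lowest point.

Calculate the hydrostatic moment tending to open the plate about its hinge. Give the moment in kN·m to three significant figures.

M ≈ 337 kN·m

γ = ρg = 812 × 9.81 / 1000 = 7.96572 kN/m³.
The centroid lies 2.4/2 = 1.2 m below the top edge, so the centroid depth is h_c = 6.13 + 1.2 = 7.33 m.
A = 1.9 × 2.4 = 4.56 m².
Resultant F = γ·h_c·A = 7.96572 × 7.33 × 4.56 = 266.253 kN.
I_c = b·h³/12 = 1.9 × 2.4³/12 = 2.1888 m⁴.
Centre of pressure: y_p = y_c + I_c/(y_c·A) = 7.33 + 2.1888/(7.33 × 4.56) = 7.33 + 0.0654843 = 7.39548 m along the plane.
The resultant acts 1.2 + 0.0654843 = 1.26548 m (along the plate) below the hinge at the top edge, so the moment about the hinge is M = F × 1.26548 = 266.253 × 1.26548 = 336.938 kN·m.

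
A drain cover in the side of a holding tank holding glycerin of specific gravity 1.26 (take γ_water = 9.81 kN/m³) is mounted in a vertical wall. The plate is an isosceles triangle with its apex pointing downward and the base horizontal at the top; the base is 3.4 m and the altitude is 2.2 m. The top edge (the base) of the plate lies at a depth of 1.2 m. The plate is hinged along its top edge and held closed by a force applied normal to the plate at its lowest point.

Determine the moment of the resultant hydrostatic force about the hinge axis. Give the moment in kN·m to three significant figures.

M ≈ 78.0 kN·m

γ = 1.26 × 9.81 = 12.3606 kN/m³.
With the apex down, the centroid sits h/3 = 2.2/3 = 0.733333 m below the base (the top edge), so the centroid depth is h_c = 1.2 + 0.733333 = 1.93333 m.
A = ½ × 3.4 × 2.2 = 3.74 m².
Resultant F = γ·h_c·A = 12.3606 × 1.93333 × 3.74 = 89.3752 kN.
I_c = b·h³/36 = 3.4 × 2.2³/36 = 1.00564 m⁴.
Centre of pressure: y_p = y_c + I_c/(y_c·A) = 1.93333 + 1.00564/(1.93333 × 3.74) = 1.93333 + 0.13908 = 2.07241 m along the plane.
The resultant acts 0.733333 + 0.13908 = 0.872413 m (along the plate) below the hinge at the top edge, so the moment about the hinge is M = F × 0.872413 = 89.3752 × 0.872413 = 77.9721 kN·m.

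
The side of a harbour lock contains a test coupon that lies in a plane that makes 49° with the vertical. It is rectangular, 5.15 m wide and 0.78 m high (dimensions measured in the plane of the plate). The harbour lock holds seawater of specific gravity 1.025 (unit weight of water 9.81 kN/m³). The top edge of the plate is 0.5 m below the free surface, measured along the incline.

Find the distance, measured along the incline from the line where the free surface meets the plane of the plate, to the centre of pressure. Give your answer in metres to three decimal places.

y_p = 0.947 m

γ = 1.025 × 9.81 = 10.05525 kN/m³.
The plate makes 49° with the vertical, i.e. θ = 90° − 49° = 41° to the horizontal. Measuring y along the incline from the free-surface line, vertical depth h = y·sinθ with sinθ = 0.656059.
The centroid lies 0.78/2 = 0.39 m below the top edge, so y_c = 0.5 + 0.39 = 0.89 m and h_c = 0.89 × 0.656059 = 0.583893 m.
A = 5.15 × 0.78 = 4.017 m².
Resultant F = γ·h_c·A = 10.05525 × 0.583893 × 4.017 = 23.5846 kN.
I_c = b·h³/12 = 5.15 × 0.78³/12 = 0.203662 m⁴.
Centre of pressure: y_p = y_c + I_c/(y_c·A) = 0.89 + 0.203662/(0.89 × 4.017) = 0.89 + 0.0569663 = 0.946966 m along the plane.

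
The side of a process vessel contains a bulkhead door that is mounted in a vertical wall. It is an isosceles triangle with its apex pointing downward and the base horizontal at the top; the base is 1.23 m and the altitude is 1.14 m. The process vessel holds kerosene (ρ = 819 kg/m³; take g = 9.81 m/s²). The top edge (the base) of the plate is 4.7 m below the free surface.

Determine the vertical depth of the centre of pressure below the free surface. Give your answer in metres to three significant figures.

h_p = 5.09 m

γ = ρg = 819 × 9.81 / 1000 = 8.03439 kN/m³.
With the apex down, the centroid sits h/3 = 1.14/3 = 0.38 m below the base (the top edge), so the centroid depth is h_c = 4.7 + 0.38 = 5.08 m.
A = ½ × 1.23 × 1.14 = 0.7011 m².
Resultant F = γ·h_c·A = 8.03439 × 5.08 × 0.7011 = 28.6152 kN.
I_c = b·h³/36 = 1.23 × 1.14³/36 = 0.0506194 m⁴.
Centre of pressure: y_p = y_c + I_c/(y_c·A) = 5.08 + 0.0506194/(5.08 × 0.7011) = 5.08 + 0.0142126 = 5.09421 m along the plane.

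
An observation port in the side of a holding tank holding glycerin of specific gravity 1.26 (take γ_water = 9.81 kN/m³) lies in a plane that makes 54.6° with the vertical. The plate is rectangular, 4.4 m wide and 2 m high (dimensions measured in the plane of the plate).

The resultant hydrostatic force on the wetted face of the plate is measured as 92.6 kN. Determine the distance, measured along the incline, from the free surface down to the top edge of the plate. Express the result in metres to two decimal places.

y_top ≈ 0.47 m

γ = 1.26 × 9.81 = 12.3606 kN/m³.
A = 4.4 × 2 = 8.8 m².
From F = γ·h_c·A, the centroid depth is h_c = 92.6/(12.3606 × 8.8) = 0.851312 m.
The plate makes 54.6° with the vertical, i.e. θ = 90° − 54.6° = 35.4° to the horizontal. Measuring y along the incline from the free-surface line, vertical depth h = y·sinθ with sinθ = 0.579281.
Along the incline, y_c = h_c/sinθ = 0.851312/0.579281 = 1.4696 m.
The centroid lies 2/2 = 1 m below the top edge, so the top edge sits at y_top = 1.4696 − 1 = 0.4696 m along the incline.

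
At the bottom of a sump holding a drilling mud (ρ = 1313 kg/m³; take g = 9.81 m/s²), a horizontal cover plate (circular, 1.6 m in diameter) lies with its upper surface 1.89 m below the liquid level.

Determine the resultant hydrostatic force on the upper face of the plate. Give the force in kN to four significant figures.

F ≈ 48.95 kN

γ = ρg = 1313 × 9.81 / 1000 = 12.88053 kN/m³.
The plate is horizontal, so pressure is uniform at p = γ·h = 12.88053 × 1.89 = 24.3442 kN/m².
A = π(0.8)² = 2.01062 m².
F = p·A = 24.3442 × 2.01062 = 48.9469 kN.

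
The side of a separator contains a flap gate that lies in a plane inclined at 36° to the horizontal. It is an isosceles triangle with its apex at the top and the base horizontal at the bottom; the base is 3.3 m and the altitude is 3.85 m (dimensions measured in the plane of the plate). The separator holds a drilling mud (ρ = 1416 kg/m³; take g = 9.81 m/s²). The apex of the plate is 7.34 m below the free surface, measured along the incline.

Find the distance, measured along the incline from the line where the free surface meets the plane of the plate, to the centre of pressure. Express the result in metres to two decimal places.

γ = ρg = 1416 × 9.81 / 1000 = 13.89096 kN/m³.
Let θ = 36° be the plate's angle to the horizontal; measure y along the incline from where the plane meets the free surface. Vertical depth h = y·sinθ with sinθ = 0.587785.
With the apex up, the centroid sits 2h/3 = 2 × 3.85/3 = 2.56667 m below the apex, so y_c = 7.34 + 2.56667 = 9.90667 m and h_c = 9.90667 × 0.587785 = 5.82299 m.
A = ½ × 3.3 × 3.85 = 6.3525 m².
Resultant F = γ·h_c·A = 13.89096 × 5.82299 × 6.3525 = 513.834 kN.
I_c = b·h³/36 = 3.3 × 3.85³/36 = 5.23111 m⁴.
Centre of pressure: y_p = y_c + I_c/(y_c·A) = 9.90667 + 5.23111/(9.90667 × 6.3525) = 9.90667 + 0.0831231 = 9.98979 m along the plane.

y_p = 9.99 m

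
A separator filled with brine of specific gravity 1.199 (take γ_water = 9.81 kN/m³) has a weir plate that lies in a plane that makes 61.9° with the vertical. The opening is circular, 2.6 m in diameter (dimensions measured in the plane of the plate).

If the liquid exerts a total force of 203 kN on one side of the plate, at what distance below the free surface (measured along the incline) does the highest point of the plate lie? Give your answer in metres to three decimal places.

γ = 1.199 × 9.81 = 11.76219 kN/m³.
A = π(1.3)² = 5.30929 m².
From F = γ·h_c·A, the centroid depth is h_c = 203/(11.76219 × 5.30929) = 3.25066 m.
The plate makes 61.9° with the vertical, i.e. θ = 90° − 61.9° = 28.1° to the horizontal. Measuring y along the incline from the free-surface line, vertical depth h = y·sinθ with sinθ = 0.471012.
Along the incline, y_c = h_c/sinθ = 3.25066/0.471012 = 6.90144 m.
The centroid is at the centre, 1.3 m below the top of the plate, so the highest point sits at y_top = 6.90144 − 1.3 = 5.60144 m along the incline.

y_top ≈ 5.601 m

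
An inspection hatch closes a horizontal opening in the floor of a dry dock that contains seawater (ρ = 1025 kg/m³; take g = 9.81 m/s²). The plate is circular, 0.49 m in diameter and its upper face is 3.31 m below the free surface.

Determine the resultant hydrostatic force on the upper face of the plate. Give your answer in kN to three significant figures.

γ = ρg = 1025 × 9.81 / 1000 = 10.05525 kN/m³.
The plate is horizontal, so pressure is uniform at p = γ·h = 10.05525 × 3.31 = 33.2829 kN/m².
A = π(0.245)² = 0.188574 m².
F = p·A = 33.2829 × 0.188574 = 6.27629 kN.

F ≈ 6.28 kN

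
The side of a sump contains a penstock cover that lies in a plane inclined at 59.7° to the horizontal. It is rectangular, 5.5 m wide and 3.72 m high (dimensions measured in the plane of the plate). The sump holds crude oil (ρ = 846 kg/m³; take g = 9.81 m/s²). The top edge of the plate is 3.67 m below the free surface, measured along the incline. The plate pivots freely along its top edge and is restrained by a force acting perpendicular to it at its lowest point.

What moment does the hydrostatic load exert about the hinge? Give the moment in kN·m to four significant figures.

γ = ρg = 846 × 9.81 / 1000 = 8.29926 kN/m³.
Let θ = 59.7° be the plate's angle to the horizontal; measure y along the incline from where the plane meets the free surface. Vertical depth h = y·sinθ with sinθ = 0.863396.
The centroid lies 3.72/2 = 1.86 m below the top edge, so y_c = 3.67 + 1.86 = 5.53 m and h_c = 5.53 × 0.863396 = 4.77458 m.
A = 5.5 × 3.72 = 20.46 m².
Resultant F = γ·h_c·A = 8.29926 × 4.77458 × 20.46 = 810.737 kN.
I_c = b·h³/12 = 5.5 × 3.72³/12 = 23.5945 m⁴.
Centre of pressure: y_p = y_c + I_c/(y_c·A) = 5.53 + 23.5945/(5.53 × 20.46) = 5.53 + 0.208536 = 5.73854 m along the plane.
The resultant acts 1.86 + 0.208536 = 2.06854 m (along the plate) below the hinge at the top edge, so the moment about the hinge is M = F × 2.06854 = 810.737 × 2.06854 = 1677.04 kN·m.

M ≈ 1677 kN·m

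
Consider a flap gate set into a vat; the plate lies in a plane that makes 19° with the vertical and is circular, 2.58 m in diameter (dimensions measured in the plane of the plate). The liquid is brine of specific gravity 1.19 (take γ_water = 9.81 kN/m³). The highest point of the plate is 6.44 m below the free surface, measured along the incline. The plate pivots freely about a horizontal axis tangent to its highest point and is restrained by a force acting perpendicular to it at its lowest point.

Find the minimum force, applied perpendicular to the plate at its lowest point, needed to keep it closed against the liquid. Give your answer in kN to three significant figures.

γ = 1.19 × 9.81 = 11.6739 kN/m³.
The plate makes 19° with the vertical, i.e. θ = 90° − 19° = 71° to the horizontal. Measuring y along the incline from the free-surface line, vertical depth h = y·sinθ with sinθ = 0.945519.
The centroid is at the centre, 1.29 m below the top of the plate, so y_c = 6.44 + 1.29 = 7.73 m and h_c = 7.73 × 0.945519 = 7.30886 m.
A = π(1.29)² = 5.22792 m².
Resultant F = γ·h_c·A = 11.6739 × 7.30886 × 5.22792 = 446.061 kN.
I_c = πr⁴/4 = π × 1.29⁴/4 = 2.17495 m⁴.
Centre of pressure: y_p = y_c + I_c/(y_c·A) = 7.73 + 2.17495/(7.73 × 5.22792) = 7.73 + 0.0538196 = 7.78382 m along the plane.
The resultant acts 1.29 + 0.0538196 = 1.34382 m (along the plate) below the hinge at the top edge, so the moment about the hinge is M = F × 1.34382 = 446.061 × 1.34382 = 599.426 kN·m.
A normal force at the bottom, 2.58 m from the hinge, must supply this moment: P = 599.426/2.58 = 232.336 kN.

P ≈ 232 kN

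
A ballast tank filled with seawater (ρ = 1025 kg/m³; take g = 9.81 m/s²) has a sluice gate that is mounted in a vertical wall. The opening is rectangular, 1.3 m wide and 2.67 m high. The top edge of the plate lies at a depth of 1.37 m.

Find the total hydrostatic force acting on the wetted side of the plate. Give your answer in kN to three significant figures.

γ = ρg = 1025 × 9.81 / 1000 = 10.05525 kN/m³.
The centroid lies 2.67/2 = 1.335 m below the top edge, so the centroid depth is h_c = 1.37 + 1.335 = 2.705 m.
A = 1.3 × 2.67 = 3.471 m².
Resultant F = γ·h_c·A = 10.05525 × 2.705 × 3.471 = 94.4093 kN.

F ≈ 94.4 kN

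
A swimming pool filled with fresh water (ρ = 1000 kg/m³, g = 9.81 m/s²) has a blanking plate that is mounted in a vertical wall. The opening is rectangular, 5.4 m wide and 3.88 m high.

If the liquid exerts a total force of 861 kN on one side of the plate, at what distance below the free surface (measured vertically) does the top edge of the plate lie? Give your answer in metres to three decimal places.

d_top ≈ 2.249 m

γ = ρg = 1000 × 9.81 = 9810 N/m³ = 9.81 kN/m³.
A = 5.4 × 3.88 = 20.952 m².
From F = γ·h_c·A, the centroid depth is h_c = 861/(9.81 × 20.952) = 4.18898 m.
The centroid lies 3.88/2 = 1.94 m below the top edge, so the top edge sits at h_top = 4.18898 − 1.94 = 2.24898 m below the surface.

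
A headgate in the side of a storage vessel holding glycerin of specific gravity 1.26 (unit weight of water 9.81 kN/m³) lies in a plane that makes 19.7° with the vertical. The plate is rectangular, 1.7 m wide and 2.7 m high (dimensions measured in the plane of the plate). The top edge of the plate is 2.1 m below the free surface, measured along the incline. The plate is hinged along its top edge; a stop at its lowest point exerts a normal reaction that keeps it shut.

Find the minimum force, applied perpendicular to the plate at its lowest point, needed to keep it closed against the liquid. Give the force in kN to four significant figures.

γ = 1.26 × 9.81 = 12.3606 kN/m³.
The plate makes 19.7° with the vertical, i.e. θ = 90° − 19.7° = 70.3° to the horizontal. Measuring y along the incline from the free-surface line, vertical depth h = y·sinθ with sinθ = 0.941471.
The centroid lies 2.7/2 = 1.35 m below the top edge, so y_c = 2.1 + 1.35 = 3.45 m and h_c = 3.45 × 0.941471 = 3.24807 m.
A = 1.7 × 2.7 = 4.59 m².
Resultant F = γ·h_c·A = 12.3606 × 3.24807 × 4.59 = 184.28 kN.
I_c = b·h³/12 = 1.7 × 2.7³/12 = 2.78843 m⁴.
Centre of pressure: y_p = y_c + I_c/(y_c·A) = 3.45 + 2.78843/(3.45 × 4.59) = 3.45 + 0.176087 = 3.62609 m along the plane.
The resultant acts 1.35 + 0.176087 = 1.52609 m (along the plate) below the hinge at the top edge, so the moment about the hinge is M = F × 1.52609 = 184.28 × 1.52609 = 281.228 kN·m.
A normal force at the bottom, 2.7 m from the hinge, must supply this moment: P = 281.228/2.7 = 104.159 kN.

P ≈ 104.2 kN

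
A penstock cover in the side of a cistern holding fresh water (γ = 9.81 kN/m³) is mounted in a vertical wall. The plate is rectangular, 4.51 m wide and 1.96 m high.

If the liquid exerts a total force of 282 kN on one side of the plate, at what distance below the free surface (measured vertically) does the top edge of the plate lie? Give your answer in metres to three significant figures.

γ = 9.81 kN/m³.
A = 4.51 × 1.96 = 8.8396 m².
From F = γ·h_c·A, the centroid depth is h_c = 282/(9.81 × 8.8396) = 3.25198 m.
The centroid lies 1.96/2 = 0.98 m below the top edge, so the top edge sits at h_top = 3.25198 − 0.98 = 2.27198 m below the surface.

d_top ≈ 2.27 m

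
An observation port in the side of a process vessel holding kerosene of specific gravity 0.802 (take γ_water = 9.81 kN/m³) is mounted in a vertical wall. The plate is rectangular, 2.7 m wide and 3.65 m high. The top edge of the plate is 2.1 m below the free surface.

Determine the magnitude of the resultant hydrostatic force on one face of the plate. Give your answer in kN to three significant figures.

F ≈ 304 kN

γ = 0.802 × 9.81 = 7.86762 kN/m³.
The centroid lies 3.65/2 = 1.825 m below the top edge, so the centroid depth is h_c = 2.1 + 1.825 = 3.925 m.
A = 2.7 × 3.65 = 9.855 m².
Resultant F = γ·h_c·A = 7.86762 × 3.925 × 9.855 = 304.326 kN.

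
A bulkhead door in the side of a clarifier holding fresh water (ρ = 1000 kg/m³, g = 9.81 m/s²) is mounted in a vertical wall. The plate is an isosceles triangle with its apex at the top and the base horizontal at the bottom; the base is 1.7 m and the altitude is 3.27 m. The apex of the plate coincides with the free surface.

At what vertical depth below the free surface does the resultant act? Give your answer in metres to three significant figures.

h_p = 2.45 m

γ = ρg = 1000 × 9.81 = 9810 N/m³ = 9.81 kN/m³.
With the apex up, the centroid sits 2h/3 = 2 × 3.27/3 = 2.18 m below the apex, so the centroid depth is h_c = 2.18 m.
A = ½ × 1.7 × 3.27 = 2.7795 m².
Resultant F = γ·h_c·A = 9.81 × 2.18 × 2.7795 = 59.4418 kN.
I_c = b·h³/36 = 1.7 × 3.27³/36 = 1.65116 m⁴.
Centre of pressure: y_p = y_c + I_c/(y_c·A) = 2.18 + 1.65116/(2.18 × 2.7795) = 2.18 + 0.2725 = 2.4525 m along the plane.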